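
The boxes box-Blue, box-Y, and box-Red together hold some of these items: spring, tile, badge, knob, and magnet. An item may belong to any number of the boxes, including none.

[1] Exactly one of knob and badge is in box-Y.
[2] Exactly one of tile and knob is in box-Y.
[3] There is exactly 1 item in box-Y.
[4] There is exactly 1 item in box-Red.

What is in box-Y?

box-Y = {knob}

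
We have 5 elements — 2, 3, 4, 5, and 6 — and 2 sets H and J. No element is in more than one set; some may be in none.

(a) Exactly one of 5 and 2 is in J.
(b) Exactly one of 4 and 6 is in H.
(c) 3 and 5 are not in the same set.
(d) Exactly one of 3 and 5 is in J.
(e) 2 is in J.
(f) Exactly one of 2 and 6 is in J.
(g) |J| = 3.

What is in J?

From (e): 2 ∈ J.
(a) (exactly one): 5 ∉ J.
(d) (exactly one): 3 ∈ J.
(f) (exactly one): 6 ∉ J.
(g): only 3 candidates remain for J, so all are in.
(b) (exactly one): 6 ∈ H.

J = {2, 3, 4}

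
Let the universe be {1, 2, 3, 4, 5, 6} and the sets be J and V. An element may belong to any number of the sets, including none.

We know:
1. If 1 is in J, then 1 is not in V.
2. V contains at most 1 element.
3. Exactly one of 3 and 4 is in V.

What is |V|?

1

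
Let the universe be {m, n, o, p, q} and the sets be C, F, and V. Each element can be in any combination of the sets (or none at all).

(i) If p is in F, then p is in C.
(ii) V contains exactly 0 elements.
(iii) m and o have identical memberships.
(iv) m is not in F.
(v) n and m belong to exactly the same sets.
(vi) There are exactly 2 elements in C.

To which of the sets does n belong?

n: none

From (iv): m ∉ F.
(ii): V already has 0, so the rest are out.
(iii): o matches m: o ∉ F.
(v): n matches m: n ∉ F.
Suppose n ∈ C: no assignment then satisfies all the clues, so n ∉ C.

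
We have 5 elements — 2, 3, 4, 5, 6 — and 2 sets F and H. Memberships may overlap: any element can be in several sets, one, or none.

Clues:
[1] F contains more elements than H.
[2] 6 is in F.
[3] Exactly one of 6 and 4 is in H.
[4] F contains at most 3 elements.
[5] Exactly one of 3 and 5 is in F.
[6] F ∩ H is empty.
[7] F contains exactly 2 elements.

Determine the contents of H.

H = {4}

From (2): 6 ∈ F.
(6) (disjoint): 6 ∉ H.
(3) (exactly one): 4 ∈ H.
(6) (disjoint): 4 ∉ F.
Suppose 2 ∈ H: no assignment then satisfies all the clues, so 2 ∉ H.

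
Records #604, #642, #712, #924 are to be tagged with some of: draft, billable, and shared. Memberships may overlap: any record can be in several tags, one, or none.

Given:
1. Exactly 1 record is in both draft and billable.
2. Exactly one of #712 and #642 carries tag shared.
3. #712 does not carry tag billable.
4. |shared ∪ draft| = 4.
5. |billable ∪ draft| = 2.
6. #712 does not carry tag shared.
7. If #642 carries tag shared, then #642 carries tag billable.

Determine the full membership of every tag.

From (3): #712 ∉ billable.
From (6): #712 ∉ shared.
(2) (exactly one): #642 ∈ shared.
(7): #642 ∈ billable.
Suppose #604 ∈ draft: no assignment then satisfies all the clues, so #604 ∉ draft.

draft = {#642, #712}; billable = {#642}; shared = {#604, #642, #924}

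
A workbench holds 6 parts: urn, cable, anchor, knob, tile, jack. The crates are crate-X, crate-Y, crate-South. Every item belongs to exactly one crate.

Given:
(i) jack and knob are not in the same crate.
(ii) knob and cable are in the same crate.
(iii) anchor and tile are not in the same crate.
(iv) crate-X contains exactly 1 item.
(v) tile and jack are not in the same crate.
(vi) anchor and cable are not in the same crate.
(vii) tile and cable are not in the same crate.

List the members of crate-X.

crate-X = {tile}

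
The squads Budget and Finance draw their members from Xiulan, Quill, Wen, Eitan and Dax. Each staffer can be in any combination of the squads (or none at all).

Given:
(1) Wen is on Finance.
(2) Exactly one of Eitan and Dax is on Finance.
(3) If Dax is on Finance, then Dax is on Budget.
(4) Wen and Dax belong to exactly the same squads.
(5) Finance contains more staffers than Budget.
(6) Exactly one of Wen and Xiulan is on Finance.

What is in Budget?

From (1): Wen ∈ Finance.
(4): Dax matches Wen: Dax ∈ Finance.
(6) (exactly one): Xiulan ∉ Finance.
(2) (exactly one): Eitan ∉ Finance.
(3): Dax ∈ Budget.
(4): Wen matches Dax: Wen ∈ Budget.
Suppose Xiulan ∈ Budget: no assignment then satisfies all the clues, so Xiulan ∉ Budget.

Budget = {Dax, Wen}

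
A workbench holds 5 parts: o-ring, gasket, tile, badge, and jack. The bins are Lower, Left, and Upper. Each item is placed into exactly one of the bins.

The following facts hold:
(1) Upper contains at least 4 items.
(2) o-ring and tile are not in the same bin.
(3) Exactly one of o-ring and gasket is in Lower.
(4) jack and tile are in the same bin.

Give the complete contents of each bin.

Lower = {o-ring}; Left = {}; Upper = {badge, gasket, jack, tile}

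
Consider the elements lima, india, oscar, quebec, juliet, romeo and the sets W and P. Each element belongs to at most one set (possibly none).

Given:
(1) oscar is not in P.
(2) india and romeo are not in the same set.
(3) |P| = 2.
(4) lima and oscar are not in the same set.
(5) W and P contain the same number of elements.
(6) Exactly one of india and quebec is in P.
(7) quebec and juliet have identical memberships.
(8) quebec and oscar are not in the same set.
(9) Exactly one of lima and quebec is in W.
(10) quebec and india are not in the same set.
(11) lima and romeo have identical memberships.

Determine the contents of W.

W = {lima, romeo}

From (1): oscar ∉ P.
Suppose lima ∉ W: no assignment then satisfies all the clues, so lima ∈ W.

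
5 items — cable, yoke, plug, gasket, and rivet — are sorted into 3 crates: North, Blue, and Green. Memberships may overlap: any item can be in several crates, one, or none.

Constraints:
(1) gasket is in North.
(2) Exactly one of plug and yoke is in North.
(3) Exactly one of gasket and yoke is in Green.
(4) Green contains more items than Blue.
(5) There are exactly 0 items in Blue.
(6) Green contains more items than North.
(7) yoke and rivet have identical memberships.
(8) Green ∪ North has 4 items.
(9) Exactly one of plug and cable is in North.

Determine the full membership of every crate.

North = {gasket, plug}; Blue = {}; Green = {plug, rivet, yoke}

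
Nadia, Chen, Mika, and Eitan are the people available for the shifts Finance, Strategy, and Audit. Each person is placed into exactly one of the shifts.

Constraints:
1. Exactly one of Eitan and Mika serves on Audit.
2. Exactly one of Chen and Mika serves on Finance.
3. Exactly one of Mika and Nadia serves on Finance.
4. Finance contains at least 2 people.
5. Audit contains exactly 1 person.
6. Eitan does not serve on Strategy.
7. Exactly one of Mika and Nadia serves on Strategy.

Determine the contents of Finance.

Finance = {Chen, Nadia}

From (6): Eitan ∉ Strategy.
Suppose Nadia ∉ Finance: no assignment then satisfies all the clues, so Nadia ∈ Finance.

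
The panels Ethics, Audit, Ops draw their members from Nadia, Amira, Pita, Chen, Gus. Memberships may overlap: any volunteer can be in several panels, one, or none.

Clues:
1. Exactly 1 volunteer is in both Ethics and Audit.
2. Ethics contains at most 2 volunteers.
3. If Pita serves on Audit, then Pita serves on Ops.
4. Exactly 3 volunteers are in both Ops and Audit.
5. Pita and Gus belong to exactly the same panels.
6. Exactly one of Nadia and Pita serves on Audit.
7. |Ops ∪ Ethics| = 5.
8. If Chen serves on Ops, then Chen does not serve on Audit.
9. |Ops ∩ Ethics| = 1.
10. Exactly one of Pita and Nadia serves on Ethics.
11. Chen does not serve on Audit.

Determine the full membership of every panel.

Ethics = {Amira, Nadia}; Audit = {Amira, Gus, Pita}; Ops = {Amira, Chen, Gus, Pita}

From (11): Chen ∉ Audit.
Suppose Nadia ∉ Ethics: no assignment then satisfies all the clues, so Nadia ∈ Ethics.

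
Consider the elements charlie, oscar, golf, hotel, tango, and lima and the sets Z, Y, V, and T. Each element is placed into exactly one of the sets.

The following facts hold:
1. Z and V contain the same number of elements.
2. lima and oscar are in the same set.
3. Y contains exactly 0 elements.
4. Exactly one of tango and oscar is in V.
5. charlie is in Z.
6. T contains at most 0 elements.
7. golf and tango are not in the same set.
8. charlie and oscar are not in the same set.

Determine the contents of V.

From (5): charlie ∈ Z.
(3): Y already has 0, so the rest are out.
(6): T already has 0, so the rest are out.
(8): oscar ∉ Z.
Only one set left: oscar ∈ V.
(2): lima matches oscar: lima ∉ Z.
(2): lima matches oscar: lima ∈ V.
(4) (exactly one): tango ∉ V.
Only one set left: tango ∈ Z.
(7): golf ∉ Z.
Only one set left: golf ∈ V.
Suppose hotel ∈ V: no assignment then satisfies all the clues, so hotel ∉ V.

V = {golf, lima, oscar}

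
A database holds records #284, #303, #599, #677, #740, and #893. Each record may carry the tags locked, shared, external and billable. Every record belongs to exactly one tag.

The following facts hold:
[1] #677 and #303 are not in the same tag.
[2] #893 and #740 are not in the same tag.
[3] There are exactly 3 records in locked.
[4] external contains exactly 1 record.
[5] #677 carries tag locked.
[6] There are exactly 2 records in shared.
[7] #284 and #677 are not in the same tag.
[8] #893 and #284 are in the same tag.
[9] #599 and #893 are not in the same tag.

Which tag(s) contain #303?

#303: external

From (5): #677 ∈ locked.
(1): #303 ∉ locked.
(7): #284 ∉ locked.
(8): #893 matches #284: #893 ∉ locked.
(3): only 3 candidates remain for locked, so all are in.
Suppose #303 ∈ shared: no assignment then satisfies all the clues, so #303 ∉ shared.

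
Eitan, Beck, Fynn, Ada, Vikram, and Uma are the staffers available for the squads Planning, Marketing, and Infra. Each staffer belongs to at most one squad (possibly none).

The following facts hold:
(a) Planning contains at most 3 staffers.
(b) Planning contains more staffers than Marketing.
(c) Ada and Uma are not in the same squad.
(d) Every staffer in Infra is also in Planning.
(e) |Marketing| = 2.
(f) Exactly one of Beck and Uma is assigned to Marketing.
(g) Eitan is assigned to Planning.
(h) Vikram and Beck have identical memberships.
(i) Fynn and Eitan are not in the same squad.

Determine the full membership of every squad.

From (g): Eitan ∈ Planning.
(i): Fynn ∉ Planning.
(d) contrapositive: Fynn ∉ Infra.
Suppose Beck ∉ Planning: no assignment then satisfies all the clues, so Beck ∈ Planning.

Planning = {Beck, Eitan, Vikram}; Marketing = {Fynn, Uma}; Infra = {}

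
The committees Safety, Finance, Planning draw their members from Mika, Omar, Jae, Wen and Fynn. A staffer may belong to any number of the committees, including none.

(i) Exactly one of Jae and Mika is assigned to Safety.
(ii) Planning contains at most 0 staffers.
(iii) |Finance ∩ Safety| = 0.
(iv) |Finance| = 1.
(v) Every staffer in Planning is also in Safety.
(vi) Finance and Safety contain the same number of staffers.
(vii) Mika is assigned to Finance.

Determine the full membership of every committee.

Safety = {Jae}; Finance = {Mika}; Planning = {}

From (vii): Mika ∈ Finance.
(ii): Planning already has 0, so the rest are out.
(iv): Finance already has 1, so the rest are out.
Suppose Mika ∈ Safety: no assignment then satisfies all the clues, so Mika ∉ Safety.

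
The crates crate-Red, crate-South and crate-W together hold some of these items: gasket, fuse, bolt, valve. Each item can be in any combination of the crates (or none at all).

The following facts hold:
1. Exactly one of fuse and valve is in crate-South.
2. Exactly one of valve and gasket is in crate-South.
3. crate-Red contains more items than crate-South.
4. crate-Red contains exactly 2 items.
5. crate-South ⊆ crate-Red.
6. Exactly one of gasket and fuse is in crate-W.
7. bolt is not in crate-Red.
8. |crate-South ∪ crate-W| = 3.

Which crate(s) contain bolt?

From (7): bolt ∉ crate-Red.
(5) contrapositive: bolt ∉ crate-South.
Suppose bolt ∉ crate-W: no assignment then satisfies all the clues, so bolt ∈ crate-W.

bolt: crate-W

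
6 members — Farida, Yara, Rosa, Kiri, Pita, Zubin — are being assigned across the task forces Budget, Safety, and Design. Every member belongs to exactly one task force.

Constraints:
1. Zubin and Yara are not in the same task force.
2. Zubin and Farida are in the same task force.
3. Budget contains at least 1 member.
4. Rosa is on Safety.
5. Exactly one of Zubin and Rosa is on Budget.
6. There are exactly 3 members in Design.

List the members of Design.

Design = {Kiri, Pita, Yara}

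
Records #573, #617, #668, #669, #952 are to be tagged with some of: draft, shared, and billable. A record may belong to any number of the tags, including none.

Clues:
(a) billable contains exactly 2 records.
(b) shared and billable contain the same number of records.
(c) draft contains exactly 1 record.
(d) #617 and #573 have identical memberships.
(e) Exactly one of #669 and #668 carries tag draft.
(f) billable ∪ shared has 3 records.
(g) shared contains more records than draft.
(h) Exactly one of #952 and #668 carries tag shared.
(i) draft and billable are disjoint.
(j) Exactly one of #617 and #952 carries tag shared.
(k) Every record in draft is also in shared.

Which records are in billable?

billable = {#668, #952}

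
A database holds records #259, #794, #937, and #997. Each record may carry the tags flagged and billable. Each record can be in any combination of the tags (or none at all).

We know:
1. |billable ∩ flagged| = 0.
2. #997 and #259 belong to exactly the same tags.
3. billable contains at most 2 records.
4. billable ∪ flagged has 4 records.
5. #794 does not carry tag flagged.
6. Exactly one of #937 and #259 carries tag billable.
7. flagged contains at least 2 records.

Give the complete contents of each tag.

flagged = {#259, #997}; billable = {#794, #937}

From (5): #794 ∉ flagged.
Suppose #259 ∉ flagged: no assignment then satisfies all the clues, so #259 ∈ flagged.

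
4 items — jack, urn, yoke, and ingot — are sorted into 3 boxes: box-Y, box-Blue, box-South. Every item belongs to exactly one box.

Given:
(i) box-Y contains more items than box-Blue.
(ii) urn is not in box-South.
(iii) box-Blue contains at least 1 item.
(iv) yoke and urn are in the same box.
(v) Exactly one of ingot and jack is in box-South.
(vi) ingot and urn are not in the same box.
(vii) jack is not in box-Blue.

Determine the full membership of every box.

box-Y = {urn, yoke}; box-Blue = {ingot}; box-South = {jack}

From (ii): urn ∉ box-South.
From (vii): jack ∉ box-Blue.
(iv): yoke matches urn: yoke ∉ box-South.
Suppose jack ∈ box-Y: no assignment then satisfies all the clues, so jack ∉ box-Y.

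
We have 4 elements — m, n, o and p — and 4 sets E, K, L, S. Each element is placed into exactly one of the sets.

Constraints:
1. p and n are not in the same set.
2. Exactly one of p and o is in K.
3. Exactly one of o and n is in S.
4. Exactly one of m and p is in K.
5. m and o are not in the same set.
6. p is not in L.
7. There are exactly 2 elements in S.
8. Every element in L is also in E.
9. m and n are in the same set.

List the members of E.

E = {o}

From (6): p ∉ L.
Suppose m ∈ E: no assignment then satisfies all the clues, so m ∉ E.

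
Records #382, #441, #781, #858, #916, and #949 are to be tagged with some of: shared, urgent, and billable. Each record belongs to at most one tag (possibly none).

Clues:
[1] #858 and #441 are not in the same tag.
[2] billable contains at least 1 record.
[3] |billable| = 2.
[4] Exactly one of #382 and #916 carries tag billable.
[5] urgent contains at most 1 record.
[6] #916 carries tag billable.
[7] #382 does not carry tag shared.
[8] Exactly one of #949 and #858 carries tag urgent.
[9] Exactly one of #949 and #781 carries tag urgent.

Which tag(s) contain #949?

#949: urgent

From (6): #916 ∈ billable.
From (7): #382 ∉ shared.
(4) (exactly one): #382 ∉ billable.
Suppose #949 ∈ shared: no assignment then satisfies all the clues, so #949 ∉ shared.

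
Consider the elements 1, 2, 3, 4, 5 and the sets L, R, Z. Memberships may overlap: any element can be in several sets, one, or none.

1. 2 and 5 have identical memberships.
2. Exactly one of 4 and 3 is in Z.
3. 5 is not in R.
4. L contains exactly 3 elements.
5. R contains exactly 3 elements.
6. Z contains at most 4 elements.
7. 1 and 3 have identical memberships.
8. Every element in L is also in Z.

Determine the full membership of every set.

L = {2, 4, 5}; R = {1, 3, 4}; Z = {2, 4, 5}

From (3): 5 ∉ R.
(1): 2 matches 5: 2 ∉ R.
(5): only 3 candidates remain for R, so all are in.
Suppose 1 ∈ L: no assignment then satisfies all the clues, so 1 ∉ L.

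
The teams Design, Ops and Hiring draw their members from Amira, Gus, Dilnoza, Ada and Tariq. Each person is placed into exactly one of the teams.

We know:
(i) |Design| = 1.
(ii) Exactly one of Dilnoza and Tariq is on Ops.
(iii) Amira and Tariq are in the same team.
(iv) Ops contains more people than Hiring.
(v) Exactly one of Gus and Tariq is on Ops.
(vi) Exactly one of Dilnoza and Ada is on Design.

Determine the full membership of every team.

Design = {Dilnoza}; Ops = {Ada, Amira, Tariq}; Hiring = {Gus}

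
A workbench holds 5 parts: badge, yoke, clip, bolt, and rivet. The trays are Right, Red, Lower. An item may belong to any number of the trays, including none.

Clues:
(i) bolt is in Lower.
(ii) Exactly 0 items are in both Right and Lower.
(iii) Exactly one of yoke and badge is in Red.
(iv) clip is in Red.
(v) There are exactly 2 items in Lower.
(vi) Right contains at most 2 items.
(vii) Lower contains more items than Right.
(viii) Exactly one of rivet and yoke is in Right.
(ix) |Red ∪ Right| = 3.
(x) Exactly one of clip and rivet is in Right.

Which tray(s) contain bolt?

bolt: Lower

From (i): bolt ∈ Lower.
From (iv): clip ∈ Red.
Suppose bolt ∈ Right: no assignment then satisfies all the clues, so bolt ∉ Right.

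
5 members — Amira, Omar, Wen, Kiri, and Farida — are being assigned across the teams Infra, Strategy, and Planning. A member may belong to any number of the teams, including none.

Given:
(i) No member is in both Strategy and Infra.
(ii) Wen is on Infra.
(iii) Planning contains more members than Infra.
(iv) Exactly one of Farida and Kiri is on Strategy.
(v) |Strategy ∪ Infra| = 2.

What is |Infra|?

From (ii): Wen ∈ Infra.
(i) (disjoint): Wen ∉ Strategy.
Suppose Amira ∈ Infra: no assignment then satisfies all the clues, so Amira ∉ Infra.

1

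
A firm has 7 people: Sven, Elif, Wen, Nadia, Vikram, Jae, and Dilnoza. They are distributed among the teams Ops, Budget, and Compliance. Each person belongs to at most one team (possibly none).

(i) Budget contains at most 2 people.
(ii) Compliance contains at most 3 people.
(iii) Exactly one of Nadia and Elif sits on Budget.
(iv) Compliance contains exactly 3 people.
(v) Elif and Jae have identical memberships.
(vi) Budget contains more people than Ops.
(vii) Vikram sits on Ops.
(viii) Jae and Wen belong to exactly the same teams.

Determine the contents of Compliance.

Compliance = {Elif, Jae, Wen}

From (vii): Vikram ∈ Ops.
Suppose Sven ∈ Compliance: no assignment then satisfies all the clues, so Sven ∉ Compliance.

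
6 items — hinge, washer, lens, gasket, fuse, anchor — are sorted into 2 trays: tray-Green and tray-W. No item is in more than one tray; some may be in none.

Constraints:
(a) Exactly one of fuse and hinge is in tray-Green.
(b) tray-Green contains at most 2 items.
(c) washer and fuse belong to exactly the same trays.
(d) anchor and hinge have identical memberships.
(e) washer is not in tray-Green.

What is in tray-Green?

From (e): washer ∉ tray-Green.
(c): fuse matches washer: fuse ∉ tray-Green.
(a) (exactly one): hinge ∈ tray-Green.
(d): anchor matches hinge: anchor ∈ tray-Green.
(b): tray-Green already has 2, so the rest are out.

tray-Green = {anchor, hinge}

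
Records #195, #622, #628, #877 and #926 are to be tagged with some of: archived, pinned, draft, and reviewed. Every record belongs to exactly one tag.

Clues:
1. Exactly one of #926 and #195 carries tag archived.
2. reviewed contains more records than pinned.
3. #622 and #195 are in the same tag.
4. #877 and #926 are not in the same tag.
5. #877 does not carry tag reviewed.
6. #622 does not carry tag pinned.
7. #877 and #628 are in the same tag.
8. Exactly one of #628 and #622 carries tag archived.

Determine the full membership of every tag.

archived = {#195, #622}; pinned = {}; draft = {#628, #877}; reviewed = {#926}

From (5): #877 ∉ reviewed.
From (6): #622 ∉ pinned.
(3): #195 matches #622: #195 ∉ pinned.
(7): #628 matches #877: #628 ∉ reviewed.
Suppose #195 ∉ archived: no assignment then satisfies all the clues, so #195 ∈ archived.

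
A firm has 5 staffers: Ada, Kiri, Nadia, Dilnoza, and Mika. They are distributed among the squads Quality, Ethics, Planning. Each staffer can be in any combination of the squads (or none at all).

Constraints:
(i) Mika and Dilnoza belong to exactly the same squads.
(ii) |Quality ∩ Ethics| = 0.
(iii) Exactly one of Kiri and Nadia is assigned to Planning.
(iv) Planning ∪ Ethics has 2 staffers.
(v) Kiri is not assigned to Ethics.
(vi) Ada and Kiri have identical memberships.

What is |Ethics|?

0

From (v): Kiri ∉ Ethics.
(vi): Ada matches Kiri: Ada ∉ Ethics.
Suppose Ada ∉ Planning: no assignment then satisfies all the clues, so Ada ∈ Planning.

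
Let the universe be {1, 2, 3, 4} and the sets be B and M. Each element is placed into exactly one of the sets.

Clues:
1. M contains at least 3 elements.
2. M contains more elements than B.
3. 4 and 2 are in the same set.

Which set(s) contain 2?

2: M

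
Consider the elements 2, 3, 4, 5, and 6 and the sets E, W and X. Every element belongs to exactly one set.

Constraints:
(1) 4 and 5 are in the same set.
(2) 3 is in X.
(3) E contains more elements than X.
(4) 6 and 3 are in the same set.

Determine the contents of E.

E = {2, 4, 5}

From (2): 3 ∈ X.
(4): 6 matches 3: 6 ∉ E.
(4): 6 matches 3: 6 ∉ W.
(4): 6 matches 3: 6 ∈ X.
Suppose 2 ∉ E: no assignment then satisfies all the clues, so 2 ∈ E.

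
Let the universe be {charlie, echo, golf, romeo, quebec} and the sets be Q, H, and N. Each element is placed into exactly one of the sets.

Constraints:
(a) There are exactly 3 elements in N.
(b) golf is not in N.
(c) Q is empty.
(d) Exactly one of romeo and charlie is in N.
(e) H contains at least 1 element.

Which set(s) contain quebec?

quebec: N

From (b): golf ∉ N.
(c): Q already has 0, so the rest are out.
Only one set left: golf ∈ H.
Suppose quebec ∈ H: no assignment then satisfies all the clues, so quebec ∉ H.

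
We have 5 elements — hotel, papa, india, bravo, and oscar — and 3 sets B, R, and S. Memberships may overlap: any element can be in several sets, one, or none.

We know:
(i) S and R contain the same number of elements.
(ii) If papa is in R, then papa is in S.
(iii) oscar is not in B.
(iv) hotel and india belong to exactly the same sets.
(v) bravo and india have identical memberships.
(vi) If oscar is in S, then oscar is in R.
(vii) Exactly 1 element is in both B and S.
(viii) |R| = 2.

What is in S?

S = {oscar, papa}

From (iii): oscar ∉ B.
Suppose hotel ∈ S: no assignment then satisfies all the clues, so hotel ∉ S.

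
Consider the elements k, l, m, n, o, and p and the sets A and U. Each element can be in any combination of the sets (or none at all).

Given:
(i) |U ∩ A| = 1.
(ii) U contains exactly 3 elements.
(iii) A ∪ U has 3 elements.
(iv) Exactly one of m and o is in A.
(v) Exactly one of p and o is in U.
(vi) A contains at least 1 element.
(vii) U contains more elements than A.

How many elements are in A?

1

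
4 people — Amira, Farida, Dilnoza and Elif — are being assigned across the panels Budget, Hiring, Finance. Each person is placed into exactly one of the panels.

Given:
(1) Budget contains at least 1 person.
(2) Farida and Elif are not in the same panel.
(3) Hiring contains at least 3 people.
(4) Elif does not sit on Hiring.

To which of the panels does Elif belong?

From (4): Elif ∉ Hiring.
(3): only 3 candidates remain for Hiring, so all are in.
(1): only 1 candidates remain for Budget, so all are in.

Elif: Budget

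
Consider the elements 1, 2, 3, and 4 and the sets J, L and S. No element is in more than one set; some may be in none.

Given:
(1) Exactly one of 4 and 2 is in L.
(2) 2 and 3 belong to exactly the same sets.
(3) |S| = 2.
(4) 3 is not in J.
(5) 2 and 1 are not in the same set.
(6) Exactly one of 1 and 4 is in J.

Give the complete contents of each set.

J = {1}; L = {4}; S = {2, 3}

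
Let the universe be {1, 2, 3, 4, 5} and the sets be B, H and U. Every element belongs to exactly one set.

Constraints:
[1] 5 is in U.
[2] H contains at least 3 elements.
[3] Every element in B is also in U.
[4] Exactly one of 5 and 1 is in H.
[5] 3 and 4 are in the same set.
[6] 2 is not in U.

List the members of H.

H = {1, 2, 3, 4}

From (1): 5 ∈ U.
From (6): 2 ∉ U.
(3) contrapositive: 2 ∉ B.
(4) (exactly one): 1 ∈ H.
Only one set left: 2 ∈ H.
Suppose 3 ∉ H: no assignment then satisfies all the clues, so 3 ∈ H.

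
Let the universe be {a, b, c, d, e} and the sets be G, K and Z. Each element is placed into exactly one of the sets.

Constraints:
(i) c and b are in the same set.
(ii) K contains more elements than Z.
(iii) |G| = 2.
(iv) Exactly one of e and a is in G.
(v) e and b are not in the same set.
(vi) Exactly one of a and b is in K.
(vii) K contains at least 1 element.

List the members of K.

K = {b, c}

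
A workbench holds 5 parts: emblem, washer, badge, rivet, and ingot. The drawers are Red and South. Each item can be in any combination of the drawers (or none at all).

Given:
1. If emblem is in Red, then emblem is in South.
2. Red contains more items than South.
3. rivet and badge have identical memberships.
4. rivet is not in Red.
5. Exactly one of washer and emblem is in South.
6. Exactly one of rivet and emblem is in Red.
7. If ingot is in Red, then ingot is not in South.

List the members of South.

South = {emblem}

From (4): rivet ∉ Red.
(3): badge matches rivet: badge ∉ Red.
(6) (exactly one): emblem ∈ Red.
(1): emblem ∈ South.
(5) (exactly one): washer ∉ South.
Suppose badge ∈ South: no assignment then satisfies all the clues, so badge ∉ South.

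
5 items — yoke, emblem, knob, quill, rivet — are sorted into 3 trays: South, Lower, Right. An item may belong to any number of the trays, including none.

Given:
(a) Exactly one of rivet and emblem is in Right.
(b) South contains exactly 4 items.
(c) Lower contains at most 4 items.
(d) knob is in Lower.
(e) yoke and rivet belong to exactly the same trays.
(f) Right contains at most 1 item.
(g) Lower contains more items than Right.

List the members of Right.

Right = {emblem}

From (d): knob ∈ Lower.
Suppose yoke ∈ Right: no assignment then satisfies all the clues, so yoke ∉ Right.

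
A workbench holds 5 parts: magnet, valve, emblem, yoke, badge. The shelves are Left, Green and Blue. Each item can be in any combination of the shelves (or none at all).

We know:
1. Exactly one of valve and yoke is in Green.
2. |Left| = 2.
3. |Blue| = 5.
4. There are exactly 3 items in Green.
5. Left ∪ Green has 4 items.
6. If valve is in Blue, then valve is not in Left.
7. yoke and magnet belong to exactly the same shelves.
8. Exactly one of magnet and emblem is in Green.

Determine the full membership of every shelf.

Left = {badge, emblem}; Green = {badge, magnet, yoke}; Blue = {badge, emblem, magnet, valve, yoke}

(3): only 5 candidates remain for Blue, so all are in.
(6): valve ∉ Left.
Suppose magnet ∈ Left: no assignment then satisfies all the clues, so magnet ∉ Left.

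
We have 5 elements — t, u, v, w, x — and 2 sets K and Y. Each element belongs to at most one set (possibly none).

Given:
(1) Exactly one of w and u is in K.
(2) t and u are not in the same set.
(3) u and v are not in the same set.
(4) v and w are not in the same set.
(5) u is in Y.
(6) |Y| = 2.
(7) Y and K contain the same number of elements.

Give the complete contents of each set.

From (5): u ∈ Y.
(1) (exactly one): w ∈ K.
(2): t ∉ Y.
(3): v ∉ Y.
(4): v ∉ K.
(6): only 2 candidates remain for Y, so all are in.
Suppose t ∉ K: no assignment then satisfies all the clues, so t ∈ K.

K = {t, w}; Y = {u, x}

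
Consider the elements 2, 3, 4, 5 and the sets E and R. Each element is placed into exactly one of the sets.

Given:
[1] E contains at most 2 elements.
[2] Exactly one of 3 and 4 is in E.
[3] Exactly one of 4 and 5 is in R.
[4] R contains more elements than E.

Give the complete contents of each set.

E = {4}; R = {2, 3, 5}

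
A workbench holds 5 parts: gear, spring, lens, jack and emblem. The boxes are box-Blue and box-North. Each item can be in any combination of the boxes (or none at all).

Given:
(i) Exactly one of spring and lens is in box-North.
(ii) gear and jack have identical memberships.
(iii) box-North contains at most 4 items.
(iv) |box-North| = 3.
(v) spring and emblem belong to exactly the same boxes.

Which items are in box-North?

box-North = {gear, jack, lens}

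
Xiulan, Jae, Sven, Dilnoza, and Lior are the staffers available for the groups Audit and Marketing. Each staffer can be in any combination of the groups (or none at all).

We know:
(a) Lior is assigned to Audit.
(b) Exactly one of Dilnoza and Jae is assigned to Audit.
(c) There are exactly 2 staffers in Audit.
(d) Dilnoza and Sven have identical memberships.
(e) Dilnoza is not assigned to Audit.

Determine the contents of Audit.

From (a): Lior ∈ Audit.
From (e): Dilnoza ∉ Audit.
(b) (exactly one): Jae ∈ Audit.
(c): Audit already has 2, so the rest are out.

Audit = {Jae, Lior}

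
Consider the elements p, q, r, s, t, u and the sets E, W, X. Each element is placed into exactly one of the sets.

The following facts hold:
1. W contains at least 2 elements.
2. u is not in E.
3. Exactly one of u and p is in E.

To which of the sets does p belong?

p: E

From (2): u ∉ E.
(3) (exactly one): p ∈ E.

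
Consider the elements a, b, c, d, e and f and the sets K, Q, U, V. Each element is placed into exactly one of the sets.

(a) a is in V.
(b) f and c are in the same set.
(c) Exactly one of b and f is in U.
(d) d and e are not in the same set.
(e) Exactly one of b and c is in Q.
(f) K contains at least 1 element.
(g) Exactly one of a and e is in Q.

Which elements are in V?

V = {a}

From (a): a ∈ V.
(g) (exactly one): e ∈ Q.
(d): d ∉ Q.
Suppose b ∈ V: no assignment then satisfies all the clues, so b ∉ V.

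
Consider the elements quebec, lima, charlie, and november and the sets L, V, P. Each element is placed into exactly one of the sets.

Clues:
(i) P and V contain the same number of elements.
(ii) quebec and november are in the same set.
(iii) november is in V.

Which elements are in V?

V = {november, quebec}

From (iii): november ∈ V.
(ii): quebec matches november: quebec ∉ L.
(ii): quebec matches november: quebec ∈ V.
Suppose lima ∈ V: no assignment then satisfies all the clues, so lima ∉ V.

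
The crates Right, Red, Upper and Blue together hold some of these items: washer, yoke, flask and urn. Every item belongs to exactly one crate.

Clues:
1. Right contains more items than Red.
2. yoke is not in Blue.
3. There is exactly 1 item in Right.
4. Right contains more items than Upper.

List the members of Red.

From (2): yoke ∉ Blue.
Suppose washer ∈ Red: no assignment then satisfies all the clues, so washer ∉ Red.

Red = {}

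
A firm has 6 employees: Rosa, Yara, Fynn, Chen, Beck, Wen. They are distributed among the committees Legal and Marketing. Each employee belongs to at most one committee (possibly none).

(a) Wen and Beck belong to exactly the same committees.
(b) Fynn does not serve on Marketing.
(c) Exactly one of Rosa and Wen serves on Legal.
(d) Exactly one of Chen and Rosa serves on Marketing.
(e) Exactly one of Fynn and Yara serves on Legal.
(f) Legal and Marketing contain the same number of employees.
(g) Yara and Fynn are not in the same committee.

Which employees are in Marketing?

Marketing = {Chen, Yara}

From (b): Fynn ∉ Marketing.
Suppose Rosa ∈ Marketing: no assignment then satisfies all the clues, so Rosa ∉ Marketing.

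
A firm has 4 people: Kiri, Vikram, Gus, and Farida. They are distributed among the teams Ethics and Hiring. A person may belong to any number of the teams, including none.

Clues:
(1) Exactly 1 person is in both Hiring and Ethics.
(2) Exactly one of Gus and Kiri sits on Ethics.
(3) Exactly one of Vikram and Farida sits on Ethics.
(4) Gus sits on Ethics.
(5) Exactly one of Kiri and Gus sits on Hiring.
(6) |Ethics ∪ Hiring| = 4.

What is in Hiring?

Hiring = {Farida, Kiri, Vikram}

From (4): Gus ∈ Ethics.
(2) (exactly one): Kiri ∉ Ethics.
Suppose Kiri ∉ Hiring: no assignment then satisfies all the clues, so Kiri ∈ Hiring.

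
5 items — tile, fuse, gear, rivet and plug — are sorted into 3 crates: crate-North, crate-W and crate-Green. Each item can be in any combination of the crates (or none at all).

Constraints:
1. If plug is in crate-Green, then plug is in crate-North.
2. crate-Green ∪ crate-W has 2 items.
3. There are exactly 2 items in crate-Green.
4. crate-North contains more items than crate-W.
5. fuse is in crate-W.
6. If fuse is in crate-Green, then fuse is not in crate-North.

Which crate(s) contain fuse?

fuse: crate-Green, crate-W

From (5): fuse ∈ crate-W.
Suppose fuse ∈ crate-North: no assignment then satisfies all the clues, so fuse ∉ crate-North.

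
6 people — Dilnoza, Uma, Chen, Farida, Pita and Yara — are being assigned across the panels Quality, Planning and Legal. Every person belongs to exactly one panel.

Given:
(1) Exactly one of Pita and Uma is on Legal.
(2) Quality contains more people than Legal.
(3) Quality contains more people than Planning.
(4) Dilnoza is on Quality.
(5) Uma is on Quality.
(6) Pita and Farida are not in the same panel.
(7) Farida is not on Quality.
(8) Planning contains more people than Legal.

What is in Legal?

Legal = {Pita}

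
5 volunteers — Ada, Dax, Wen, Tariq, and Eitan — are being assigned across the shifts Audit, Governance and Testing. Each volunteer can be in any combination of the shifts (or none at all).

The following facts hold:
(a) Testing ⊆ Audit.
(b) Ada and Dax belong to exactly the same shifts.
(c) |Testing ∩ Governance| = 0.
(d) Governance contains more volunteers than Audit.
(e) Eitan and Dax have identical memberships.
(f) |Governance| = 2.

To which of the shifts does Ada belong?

Ada: none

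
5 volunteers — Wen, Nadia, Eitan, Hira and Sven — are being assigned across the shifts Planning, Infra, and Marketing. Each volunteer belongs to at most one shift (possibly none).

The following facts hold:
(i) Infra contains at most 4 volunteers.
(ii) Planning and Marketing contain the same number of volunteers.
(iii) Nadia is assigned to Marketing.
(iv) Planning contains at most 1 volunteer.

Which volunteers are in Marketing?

Marketing = {Nadia}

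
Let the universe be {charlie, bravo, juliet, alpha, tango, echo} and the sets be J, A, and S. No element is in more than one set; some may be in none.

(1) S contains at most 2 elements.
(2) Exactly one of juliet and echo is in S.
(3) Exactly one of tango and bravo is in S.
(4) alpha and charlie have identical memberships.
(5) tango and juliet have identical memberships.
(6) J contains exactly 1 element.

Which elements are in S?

S = {juliet, tango}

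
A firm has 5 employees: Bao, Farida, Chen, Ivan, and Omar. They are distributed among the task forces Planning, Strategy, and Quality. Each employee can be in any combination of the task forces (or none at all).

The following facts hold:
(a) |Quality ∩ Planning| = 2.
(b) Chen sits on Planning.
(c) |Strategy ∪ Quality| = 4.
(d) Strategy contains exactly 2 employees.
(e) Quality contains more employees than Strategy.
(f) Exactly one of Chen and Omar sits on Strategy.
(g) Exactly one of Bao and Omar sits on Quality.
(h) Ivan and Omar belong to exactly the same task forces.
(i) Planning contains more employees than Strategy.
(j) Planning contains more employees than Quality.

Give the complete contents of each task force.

Planning = {Bao, Chen, Ivan, Omar}; Strategy = {Chen, Farida}; Quality = {Farida, Ivan, Omar}

From (b): Chen ∈ Planning.
Suppose Bao ∉ Planning: no assignment then satisfies all the clues, so Bao ∈ Planning.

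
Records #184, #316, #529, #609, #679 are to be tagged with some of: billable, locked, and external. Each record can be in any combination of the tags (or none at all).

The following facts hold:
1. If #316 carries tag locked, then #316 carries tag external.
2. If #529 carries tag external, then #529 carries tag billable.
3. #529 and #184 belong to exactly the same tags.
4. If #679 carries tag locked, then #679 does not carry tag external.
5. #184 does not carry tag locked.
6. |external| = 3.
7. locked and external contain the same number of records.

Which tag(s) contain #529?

#529: billable, external

From (5): #184 ∉ locked.
(3): #529 matches #184: #529 ∉ locked.
Suppose #529 ∉ billable: no assignment then satisfies all the clues, so #529 ∈ billable.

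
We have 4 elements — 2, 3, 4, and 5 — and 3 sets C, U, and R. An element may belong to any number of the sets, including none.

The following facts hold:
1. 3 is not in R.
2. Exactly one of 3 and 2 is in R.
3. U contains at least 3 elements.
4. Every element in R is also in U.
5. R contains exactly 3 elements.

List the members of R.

R = {2, 4, 5}

From (1): 3 ∉ R.
(2) (exactly one): 2 ∈ R.
(4) with 2 ∈ R: 2 ∈ U.
(5): only 3 candidates remain for R, so all are in.
(4) with 4 ∈ R: 4 ∈ U.
(4) with 5 ∈ R: 5 ∈ U.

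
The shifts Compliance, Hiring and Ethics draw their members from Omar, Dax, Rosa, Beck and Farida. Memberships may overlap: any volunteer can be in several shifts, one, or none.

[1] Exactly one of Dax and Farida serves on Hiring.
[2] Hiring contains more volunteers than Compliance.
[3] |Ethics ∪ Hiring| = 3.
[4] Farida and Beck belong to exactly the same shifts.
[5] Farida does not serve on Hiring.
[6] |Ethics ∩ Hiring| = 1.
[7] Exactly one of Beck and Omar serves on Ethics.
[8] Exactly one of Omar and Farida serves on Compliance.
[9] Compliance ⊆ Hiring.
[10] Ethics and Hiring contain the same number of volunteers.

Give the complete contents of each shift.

Compliance = {Omar}; Hiring = {Dax, Omar}; Ethics = {Omar, Rosa}

From (5): Farida ∉ Hiring.
(1) (exactly one): Dax ∈ Hiring.
(4): Beck matches Farida: Beck ∉ Hiring.
(9) contrapositive: Beck ∉ Compliance.
(9) contrapositive: Farida ∉ Compliance.
(8) (exactly one): Omar ∈ Compliance.
(9) with Omar ∈ Compliance: Omar ∈ Hiring.
Suppose Omar ∉ Ethics: no assignment then satisfies all the clues, so Omar ∈ Ethics.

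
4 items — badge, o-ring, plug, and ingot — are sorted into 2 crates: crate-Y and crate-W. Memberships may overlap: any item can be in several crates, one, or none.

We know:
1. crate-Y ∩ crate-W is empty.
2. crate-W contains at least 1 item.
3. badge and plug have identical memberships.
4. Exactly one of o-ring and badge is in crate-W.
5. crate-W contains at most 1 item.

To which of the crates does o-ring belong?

o-ring: crate-W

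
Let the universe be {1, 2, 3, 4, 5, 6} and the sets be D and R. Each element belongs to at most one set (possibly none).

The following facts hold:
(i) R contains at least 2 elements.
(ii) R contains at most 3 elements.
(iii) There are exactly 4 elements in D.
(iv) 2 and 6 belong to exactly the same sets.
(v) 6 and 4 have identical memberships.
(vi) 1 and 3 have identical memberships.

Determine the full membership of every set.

D = {2, 4, 5, 6}; R = {1, 3}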